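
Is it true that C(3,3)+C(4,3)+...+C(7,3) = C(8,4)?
True

Explanation: Hockey stick identity gives Σ = C(8,4) = 70; RHS C(8,4) = 70.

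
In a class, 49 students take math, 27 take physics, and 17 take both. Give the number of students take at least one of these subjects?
|A∪B| = |A|+|B|-|A∩B| = 49+27-17 = 59.
Final answer: 59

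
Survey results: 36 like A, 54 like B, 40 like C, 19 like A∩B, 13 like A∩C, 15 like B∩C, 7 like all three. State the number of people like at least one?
90

Solution: |A∪B∪C| = 36+54+40-19-13-15+7 = 90.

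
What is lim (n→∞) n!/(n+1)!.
n!/(n+1)! = 1/[(n+1)] → 0 as n → ∞.
Final answer: 0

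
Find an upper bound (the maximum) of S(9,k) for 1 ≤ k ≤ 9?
7,770

Reasoning: Row S(9,k) for k = 1..9 (via S(n,k) = k·S(n−1,k) + S(n−1,k−1)): 1, 255, 3,025, 7,770, 6,951, 2,646, 462, 36, 1. The row is unimodal; maximum at k = 4: 7,770.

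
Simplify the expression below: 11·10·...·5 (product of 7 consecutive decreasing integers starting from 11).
1,663,200

This is P(11,7) = 11!/(4)! = 1,663,200.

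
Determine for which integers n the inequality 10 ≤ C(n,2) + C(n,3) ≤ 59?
4, 5, 6, 7

Reasoning: C(3,2)+C(3,3)=4; C(4,2)+C(4,3)=10; C(5,2)+C(5,3)=20; C(6,2)+C(6,3)=35; C(7,2)+C(7,3)=56; C(8,2)+C(8,3)=84. So valid n = 4, 5, 6, 7.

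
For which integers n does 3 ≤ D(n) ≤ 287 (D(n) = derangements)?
4, 5, 6

Working:
Using D(n) = (n−1)[D(n−1) + D(n−2)] with D(1)=0, D(2)=1: D(3)=2; D(4)=9; D(5)=44; D(6)=265; D(7)=1,854. So valid n = 4, 5, 6.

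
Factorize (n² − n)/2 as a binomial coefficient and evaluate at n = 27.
C(n,2); C(27,2) = 351

Solution: (n² − n)/2 = n(n−1)/2 = C(n,2). At n = 27: C(27,2) = 351.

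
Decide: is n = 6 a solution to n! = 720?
Yes

Working:
6! = 6·5! = 6·120 = 720, which equals 720.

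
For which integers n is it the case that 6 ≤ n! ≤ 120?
3, 4, 5

Working:
n! is strictly increasing; 3! = 6 and 5! = 120, so valid n = 3, 4, 5.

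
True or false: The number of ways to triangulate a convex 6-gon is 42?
Triangulations of a convex 6-gon are counted by the Catalan number C_4: C_4 = C(8,4)/(4+1) = 70/5 = 14.
Final answer: False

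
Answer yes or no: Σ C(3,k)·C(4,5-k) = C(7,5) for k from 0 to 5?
Yes

Solution: Vandermonde's identity gives C(7,5) = 21; RHS C(7,5) = 21.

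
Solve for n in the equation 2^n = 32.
5

Reasoning: 2^5 = 32, so n = 5.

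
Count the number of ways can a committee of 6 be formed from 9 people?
84

Explanation: C(9,6) = 9! / (6! × (9-6)!)
         = 9! / (6! × 3!)
         = 84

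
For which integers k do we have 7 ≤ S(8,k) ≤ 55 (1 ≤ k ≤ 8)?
7

S(8,1)=1; S(8,2)=127; S(8,3)=966; S(8,4)=1,701; S(8,5)=1,050; S(8,6)=266; S(8,7)=28; S(8,8)=1. So valid k = 7.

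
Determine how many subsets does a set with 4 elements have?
16

Each element can be included or excluded: 2^4 = 16.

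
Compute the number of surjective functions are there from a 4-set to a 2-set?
14

Solution: Onto functions = 2! × S(4,2)
First compute S(4,2) via recurrence:
Using the Stirling recurrence: S(n,k) = k·S(n-1,k) + S(n-1,k-1)
S(4,2) = 2·S(3,2) + S(3,1)
         = 2·3 + 1
         = 6 + 1
         = 7
Then: 2 × 7 = 14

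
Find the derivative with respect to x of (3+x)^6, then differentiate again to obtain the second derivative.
First derivative: 6(3+x)^{5}. Second derivative: 6·5·(3+x)^{4} = 30(3+x)^{4}.
Final answer: 30(3+x)^4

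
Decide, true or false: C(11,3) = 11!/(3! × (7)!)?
The correct denominator is 3!×8!, giving C(11,3) = 165; the stated RHS is 11!/(3!×7!) = 1,320 ≠ 165, so the statement does not hold.

Answer: False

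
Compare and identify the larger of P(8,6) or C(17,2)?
P(8,6)=20,160, C(17,2)=136.

Answer: P(8,6)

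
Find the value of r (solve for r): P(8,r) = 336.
3
P(8,r) = 8·7·…·(8−r+1), a product of r factors. Multiplying down from 8: 8 = 8; 8·7 = 56; 8·7·6 = 336 ✓ (3 factors). So r = 3.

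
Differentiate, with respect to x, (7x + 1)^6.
42(7x + 1)^5

Working:
Chain rule: 6(7x+1)^{5} × 7 = 42(7x+1)^{5}.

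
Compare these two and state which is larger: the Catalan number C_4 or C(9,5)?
C(9,5)

Explanation: C_4 = C(8,4)/(4+1) = 70/5 = 14; C(9,5) = 126.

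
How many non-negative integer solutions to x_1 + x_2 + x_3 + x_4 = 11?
364

Solution: C(11+4-1, 4-1) = 364.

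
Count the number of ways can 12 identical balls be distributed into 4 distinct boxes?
455

Reasoning: C(12+4-1, 4-1) = C(15, 3) = 455.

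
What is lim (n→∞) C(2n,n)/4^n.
C(2n,n) ~ 4^n/√(πn), so C(2n,n)/4^n ~ 1/√(πn) → 0.

Answer: 0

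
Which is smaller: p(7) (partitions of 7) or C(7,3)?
p(7)

Explanation: Pentagonal recurrence p(n) = p(n−1) + p(n−2) − p(n−5) − p(n−7) + …: p(7) = p(6) + p(5) − p(2) − p(0) = 11 + 7 − 2 − 1 = 15; C(7,3) = 35.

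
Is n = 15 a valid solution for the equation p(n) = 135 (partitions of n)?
No

Pentagonal recurrence p(n) = p(n−1) + p(n−2) − p(n−5) − p(n−7) + …: p(15) = p(14) + p(13) − p(10) − p(8) + p(3) + p(0) = 135 + 101 − 42 − 22 + 3 + 1 = 176, which does not equal 135.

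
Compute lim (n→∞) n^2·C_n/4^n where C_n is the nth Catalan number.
∞

Explanation: C_n ~ 4^n/(n^(3/2)√π), so n^2·C_n/4^n ~ n^(2 − 3/2)/√π → ∞.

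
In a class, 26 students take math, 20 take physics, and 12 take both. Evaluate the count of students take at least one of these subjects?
34

|A∪B| = |A|+|B|-|A∩B| = 26+20-12 = 34.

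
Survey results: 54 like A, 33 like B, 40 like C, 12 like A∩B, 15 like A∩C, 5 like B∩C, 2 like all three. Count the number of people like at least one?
97
|A∪B∪C| = 54+33+40-12-15-5+2 = 97.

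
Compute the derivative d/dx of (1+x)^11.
Using the power rule: d/dx (1+x)^11 = 11(1+x)^{10}.
Final answer: 11(1+x)^10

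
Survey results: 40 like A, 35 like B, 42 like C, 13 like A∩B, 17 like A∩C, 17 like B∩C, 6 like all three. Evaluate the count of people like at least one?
76

Solution: |A∪B∪C| = 40+35+42-13-17-17+6 = 76.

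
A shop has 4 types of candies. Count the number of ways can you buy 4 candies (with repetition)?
35

Stars and bars: C(4+4-1, 4) = C(7, 4) = 35.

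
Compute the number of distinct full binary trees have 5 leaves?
14

Explanation: Using the Catalan number formula: C_n = C(2n, n) / (n+1)
C_4 = C(8, 4) / (4+1)
     = 70 / 5
     = 14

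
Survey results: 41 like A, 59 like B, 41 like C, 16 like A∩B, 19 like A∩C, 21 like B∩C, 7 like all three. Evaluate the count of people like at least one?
92
|A∪B∪C| = 41+59+41-16-19-21+7 = 92.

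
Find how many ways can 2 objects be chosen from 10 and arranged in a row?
90

Solution: P(10,2) = 10!/(10-2)! = 90.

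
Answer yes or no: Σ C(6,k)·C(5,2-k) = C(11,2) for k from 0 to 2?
Vandermonde's identity gives C(11,2) = 55; RHS C(11,2) = 55.
Final answer: Yes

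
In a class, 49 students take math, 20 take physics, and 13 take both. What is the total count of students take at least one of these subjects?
56

Solution: |A∪B| = |A|+|B|-|A∩B| = 49+20-13 = 56.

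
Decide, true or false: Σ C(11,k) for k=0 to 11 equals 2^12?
False

Explanation: Binomial theorem: Σ C(11,k) = (1+1)^11 = 2^11 = 2,048; RHS 2^12 = 4,096.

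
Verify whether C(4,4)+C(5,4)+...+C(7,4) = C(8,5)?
True

Working:
Hockey stick identity gives Σ = C(8,5) = 56; RHS C(8,5) = 56.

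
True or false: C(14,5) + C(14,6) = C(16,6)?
Pascal's identity gives C(15,6) = 5,005, whereas C(16,6) = 8,008.
Final answer: False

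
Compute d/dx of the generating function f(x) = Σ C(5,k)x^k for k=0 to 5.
Σ k·C(5,k)x^(k-1) for k=1 to 5

Explanation: Term-by-term differentiation gives Σ k·C(5,k)x^{k-1} for k=1 to 5.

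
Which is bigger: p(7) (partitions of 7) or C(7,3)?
C(7,3)

Explanation: Pentagonal recurrence p(n) = p(n−1) + p(n−2) − p(n−5) − p(n−7) + …: p(7) = p(6) + p(5) − p(2) − p(0) = 11 + 7 − 2 − 1 = 15; C(7,3) = 35.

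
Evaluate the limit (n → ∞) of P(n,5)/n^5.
1

P(n,5) = n(n-1)···(n-4) ≈ n^5 for large n. Limit = 1.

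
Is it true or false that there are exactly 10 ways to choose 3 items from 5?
True

C(5,3) = 10.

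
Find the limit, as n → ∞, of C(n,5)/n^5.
1/120
C(n,5) ≈ n^5/5! for large n. Limit = 1/5! = 1/120.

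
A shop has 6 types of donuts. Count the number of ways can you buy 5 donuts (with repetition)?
252

Explanation: Stars and bars: C(5+6-1, 5) = C(10, 5) = 252.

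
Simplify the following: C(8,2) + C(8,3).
84
By Pascal's identity: C(9,3) = 84.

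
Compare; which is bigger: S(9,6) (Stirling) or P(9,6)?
P(9,6)

Solution: S(9,6) = 6·S(8,6) + S(8,5) = 6·266 + 1,050 = 2,646; P(9,6) = 60,480.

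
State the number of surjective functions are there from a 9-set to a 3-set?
18,150

Explanation: Onto functions = 3! × S(9,3)
First compute S(9,3) via recurrence:
Using the Stirling recurrence: S(n,k) = k·S(n-1,k) + S(n-1,k-1)
S(9,3) = 3·S(8,3) + S(8,2)
         = 3·966 + 127
         = 2898 + 127
         = 3,025
Then: 6 × 3025 = 18,150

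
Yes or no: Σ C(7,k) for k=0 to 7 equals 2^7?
Yes
Binomial theorem: Σ C(7,k) = (1+1)^7 = 2^7 = 128; RHS 2^7 = 128.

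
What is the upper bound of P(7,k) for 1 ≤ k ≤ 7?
5,040

Working:
P(7,k) increases in k, so maximum at k = 7: 7! = 5,040.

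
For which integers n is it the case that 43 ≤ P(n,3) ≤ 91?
P(4,3)=24; P(5,3)=60; P(6,3)=120. So valid n = 5.
Final answer: 5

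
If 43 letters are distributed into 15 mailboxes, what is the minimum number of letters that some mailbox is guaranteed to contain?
3

Reasoning: Pigeonhole: ⌈43/15⌉ = 3.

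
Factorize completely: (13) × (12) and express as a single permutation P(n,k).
P(13,2) = 13!/(11)!

Solution: Product of 2 consecutive descending integers starting at 13: P(13,2) = 13!/11! = 156.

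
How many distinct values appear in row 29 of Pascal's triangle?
Row 29 has entries C(29,0)..C(29,29); by symmetry C(29,k)=C(29,29-k), giving 15 distinct values.
Final answer: 15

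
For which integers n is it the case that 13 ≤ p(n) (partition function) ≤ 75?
7, 8, 9, 10, 11

Explanation: Tabulating p(n) via p(n) = p(n−1) + p(n−2) − p(n−5) − p(n−7) + …: p(6)=11; p(7)=15; p(8)=22; p(9)=30; p(10)=42; p(11)=56; p(12)=77. So valid n = 7, 8, 9, 10, 11.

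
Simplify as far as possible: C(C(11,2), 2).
C(11,2) = 55, then C(55, 2) = 1,485.

Answer: 1,485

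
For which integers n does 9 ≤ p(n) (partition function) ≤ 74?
6, 7, 8, 9, 10, 11

Explanation: Tabulating p(n) via p(n) = p(n−1) + p(n−2) − p(n−5) − p(n−7) + …: p(5)=7; p(6)=11; p(7)=15; p(8)=22; p(9)=30; p(10)=42; p(11)=56; p(12)=77. So valid n = 6, 7, 8, 9, 10, 11.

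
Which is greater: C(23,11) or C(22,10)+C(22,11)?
Equal
By Pascal's identity: C(23,11) = C(22,10)+C(22,11) = 1,352,078. Equal.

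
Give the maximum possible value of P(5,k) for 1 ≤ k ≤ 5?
120

P(5,k) increases in k, so maximum at k = 5: 5! = 120.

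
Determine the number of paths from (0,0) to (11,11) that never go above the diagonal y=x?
Counted by the Catalan number C_11: C_11 = C(22,11)/(11+1) = 705,432/12 = 58,786.

Answer: 58,786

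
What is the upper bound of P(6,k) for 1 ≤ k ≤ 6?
720
P(6,k) increases in k, so maximum at k = 6: 6! = 720.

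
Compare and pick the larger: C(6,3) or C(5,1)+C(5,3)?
C(6,3)

Working:
C(6,3)=20; C(5,1)+C(5,3)=5+10=15.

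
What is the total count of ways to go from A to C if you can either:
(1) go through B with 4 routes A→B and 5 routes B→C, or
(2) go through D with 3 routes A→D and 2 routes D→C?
26

Working:
Route via B: 4×5=20. Route via D: 3×2=6. Total: 26.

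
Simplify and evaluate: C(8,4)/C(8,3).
5/4
C(n,k+1)/C(n,k) = (n−k)/(k+1). Here (8−3)/(3+1) = 5/4 = 5/4.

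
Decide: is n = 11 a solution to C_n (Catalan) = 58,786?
C_11 = C(22,11)/(11+1) = 705,432/12 = 58,786, which equals 58,786.

Answer: Yes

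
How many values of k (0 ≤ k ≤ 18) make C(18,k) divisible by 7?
4

Solution: Checking C(18,k) mod 7 for k = 0..18: divisible at k = 5, 6, 12, 13. That's 4 values.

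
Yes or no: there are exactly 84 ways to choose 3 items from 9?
C(9,3) = 84.

Answer: Yes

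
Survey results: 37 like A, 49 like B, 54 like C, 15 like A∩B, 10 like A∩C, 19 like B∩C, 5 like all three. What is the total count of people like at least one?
101

Explanation: |A∪B∪C| = 37+49+54-15-10-19+5 = 101.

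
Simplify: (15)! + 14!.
(15)! + 14! = (15)·14! + 14! = (15+1)·14! = 16·14! = 1,394,852,659,200.

Answer: 1,394,852,659,200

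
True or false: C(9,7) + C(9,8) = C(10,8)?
True
Pascal's identity C(n,k) + C(n,k+1) = C(n+1,k+1): 36 + 9 = 45 = C(10,8).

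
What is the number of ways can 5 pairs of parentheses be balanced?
42

Reasoning: Using the Catalan number formula: C_n = C(2n, n) / (n+1)
C_5 = C(10, 5) / (5+1)
     = 252 / 6
     = 42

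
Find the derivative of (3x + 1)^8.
24(3x + 1)^7

Solution: Chain rule: 8(3x+1)^{7} × 3 = 24(3x+1)^{7}.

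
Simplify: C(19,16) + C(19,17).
1,140

Reasoning: By Pascal's identity: C(20,17) = 1,140.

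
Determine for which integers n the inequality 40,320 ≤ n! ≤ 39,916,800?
8, 9, 10, 11

Explanation: n! is strictly increasing; 8! = 40,320 and 11! = 39,916,800, so valid n = 8, 9, 10, 11.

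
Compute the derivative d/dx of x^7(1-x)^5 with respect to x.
Product rule: 7x^{6}(1-x)^{5} + x^7·(-5)(1-x)^{4}.

Answer: 7x^6(1-x)^5 - 5x^7(1-x)^4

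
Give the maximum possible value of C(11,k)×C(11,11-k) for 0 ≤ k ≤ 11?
C(11,k)·C(11,11-k) = C(11,k)², maximised at the centre k = 5: C(11,5)² = 213,444.

Answer: 213,444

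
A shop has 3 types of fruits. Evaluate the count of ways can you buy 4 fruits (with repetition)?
15

Stars and bars: C(4+3-1, 4) = C(6, 4) = 15.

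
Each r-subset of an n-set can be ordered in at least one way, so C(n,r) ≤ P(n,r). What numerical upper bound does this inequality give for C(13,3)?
1,716
P(13,3) = 13·12·11 = 1,716, so C(13,3) ≤ 1,716. (The bound is loose by a factor of 3! = 6: C(13,3) = 1,716/6 = 286.)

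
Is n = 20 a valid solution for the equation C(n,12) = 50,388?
No

C(20,12) = 20·19·18·17·16·15·14·13·12·11·10·9/12! = 60,339,831,552,000/479,001,600 = 125,970, which does not equal 50,388.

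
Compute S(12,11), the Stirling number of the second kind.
66

Solution: Using the Stirling recurrence: S(n,k) = k·S(n-1,k) + S(n-1,k-1)
S(12,11) = 11·S(11,11) + S(11,10)
         = 11·1 + 55
         = 11 + 55
         = 66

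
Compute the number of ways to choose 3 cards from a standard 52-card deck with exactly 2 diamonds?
13 diamonds and 39 non-diamonds: C(13,2) × C(39,1) = 78 × 39 = 3,042.

Answer: 3,042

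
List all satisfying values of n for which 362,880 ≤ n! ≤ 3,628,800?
9, 10
n! is strictly increasing; 9! = 362,880 and 10! = 3,628,800, so valid n = 9, 10.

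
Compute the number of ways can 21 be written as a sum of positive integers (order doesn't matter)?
792

Pentagonal recurrence p(n) = p(n−1) + p(n−2) − p(n−5) − p(n−7) + …: p(21) = p(20) + p(19) − p(16) − p(14) + p(9) + p(6) = 627 + 490 − 231 − 135 + 30 + 11 = 792.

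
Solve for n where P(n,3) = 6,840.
20

Working:
P(n,3) = n(n−1)(n−2) is increasing in n; n(n−1)(n−2) ≈ (n−1)^3 = 6,840 gives n ≈ 20.0. Check: P(18,3) = 4,896, P(19,3) = 5,814, P(20,3) = 6,840 ✓. So n = 20.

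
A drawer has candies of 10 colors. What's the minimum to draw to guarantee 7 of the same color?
61

Solution: Worst case: 6 of each = 60. One more: 61.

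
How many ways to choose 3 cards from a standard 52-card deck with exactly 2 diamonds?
3,042

Solution: 13 diamonds and 39 non-diamonds: C(13,2) × C(39,1) = 78 × 39 = 3,042.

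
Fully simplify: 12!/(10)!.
This equals 12×11 = 132.

Answer: 132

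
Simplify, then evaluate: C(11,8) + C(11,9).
220
By Pascal's identity: C(12,9) = 220.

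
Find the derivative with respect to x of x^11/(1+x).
(11x^10(1+x) - x^11)/(1+x)²

Working:
Quotient rule: [11x^{10}(1+x) - x^11]/(1+x)².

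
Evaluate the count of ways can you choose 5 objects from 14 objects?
C(14,5) = 14! / (5! × (14-5)!)
         = 14! / (5! × 9!)
         = 2,002

Answer: 2,002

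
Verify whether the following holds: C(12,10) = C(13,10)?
False

Working:
LHS = C(12,10) = 66; RHS = C(13,10) = 286. 66 ≠ 286, so the statement does not hold.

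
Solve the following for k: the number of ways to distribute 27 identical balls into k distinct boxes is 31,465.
5

Explanation: Stars and bars: the count is C(27+k−1, k−1), increasing in k. k=3: C(29,2) = 406, k=4: C(30,3) = 4,060, k=5: C(31,4) = 31,465 ✓. So k = 5.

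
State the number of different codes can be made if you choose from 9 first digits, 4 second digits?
36
By the multiplication principle: 9 × 4 = 36.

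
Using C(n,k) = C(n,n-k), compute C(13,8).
1,287

Explanation: C(13,8) = C(13,5) = 1,287.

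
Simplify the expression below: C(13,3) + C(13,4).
By Pascal's identity: C(14,4) = 1,001.

Answer: 1,001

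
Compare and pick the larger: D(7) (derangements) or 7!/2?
7!/2

Working:
D(7) = (7-1)·[D(6) + D(5)] = 6·[265 + 44] = 1,854; 7!/2 = 5,040/2 = 2,520.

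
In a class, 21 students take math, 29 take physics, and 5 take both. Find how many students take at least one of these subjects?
45

|A∪B| = |A|+|B|-|A∩B| = 21+29-5 = 45.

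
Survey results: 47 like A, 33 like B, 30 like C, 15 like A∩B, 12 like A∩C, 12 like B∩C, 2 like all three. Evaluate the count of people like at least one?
73

Working:
|A∪B∪C| = 47+33+30-15-12-12+2 = 73.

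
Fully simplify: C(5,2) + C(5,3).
20
By Pascal's identity: C(6,3) = 20.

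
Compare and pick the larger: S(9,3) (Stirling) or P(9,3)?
S(9,3)
S(9,3) = 3·S(8,3) + S(8,2) = 3·966 + 127 = 3,025; P(9,3) = 504.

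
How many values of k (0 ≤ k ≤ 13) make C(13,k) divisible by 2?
Checking C(13,k) mod 2 for k = 0..13: divisible at k = 2, 3, 6, 7, 10, 11. That's 6 values.
Final answer: 6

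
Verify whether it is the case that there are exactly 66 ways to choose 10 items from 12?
C(12,10) = 66.
Final answer: True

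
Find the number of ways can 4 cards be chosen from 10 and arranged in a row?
5,040

Solution: P(10,4) = 10!/(10-4)! = 5,040.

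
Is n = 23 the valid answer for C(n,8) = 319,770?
C(23,8) = 23·22·21·20·19·18·17·16/8! = 19,769,460,480/40,320 = 490,314, which does not equal 319,770.

Answer: No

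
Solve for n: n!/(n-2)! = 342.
19

Explanation: n!/(n-2)! = n×(n-1), a product of 2 consecutive integers ≈ (n−0.5)^2. 342^(1/2) + 0.5 ≈ 19.0; check n = 19: 19×18 = 342 ✓. So n = 19.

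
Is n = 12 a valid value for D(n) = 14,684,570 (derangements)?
No

Explanation: D(12) = (12-1)·[D(11) + D(10)] = 11·[14,684,570 + 1,334,961] = 176,214,841, which does not equal 14,684,570.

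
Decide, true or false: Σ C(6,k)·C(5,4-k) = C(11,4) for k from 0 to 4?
True

Vandermonde's identity gives C(11,4) = 330; RHS C(11,4) = 330.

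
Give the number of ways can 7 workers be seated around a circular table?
720

Reasoning: Circular arrangements: (7-1)! = 720.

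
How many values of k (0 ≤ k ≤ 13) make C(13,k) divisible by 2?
6

Working:
Checking C(13,k) mod 2 for k = 0..13: divisible at k = 2, 3, 6, 7, 10, 11. That's 6 values.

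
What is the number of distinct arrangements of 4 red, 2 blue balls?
15
Multinomial: 6!/(4! × 2!) = 15.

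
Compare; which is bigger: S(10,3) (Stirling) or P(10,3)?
S(10,3) = 3·S(9,3) + S(9,2) = 3·3,025 + 255 = 9,330; P(10,3) = 720.

Answer: S(10,3)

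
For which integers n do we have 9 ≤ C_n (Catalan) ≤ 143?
4, 5, 6

Explanation: C_3=5; C_4=14; C_5=42; C_6=132; C_7=429. So valid n = 4, 5, 6.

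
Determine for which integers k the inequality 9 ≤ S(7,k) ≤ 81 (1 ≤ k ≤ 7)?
2, 6
S(7,1)=1; S(7,2)=63; S(7,3)=301; S(7,4)=350; S(7,5)=140; S(7,6)=21; S(7,7)=1. So valid k = 2, 6.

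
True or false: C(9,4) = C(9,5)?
True

C(9,4) = C(9,9-4) by the symmetry property; both equal 126.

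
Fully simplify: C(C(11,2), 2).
1,485

Solution: C(11,2) = 55, then C(55, 2) = 1,485.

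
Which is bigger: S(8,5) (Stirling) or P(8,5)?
P(8,5)

Explanation: S(8,5) = 5·S(7,5) + S(7,4) = 5·140 + 350 = 1,050; P(8,5) = 6,720.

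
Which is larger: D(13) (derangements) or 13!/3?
D(13)

Reasoning: D(13) = (13-1)·[D(12) + D(11)] = 12·[176,214,841 + 14,684,570] = 2,290,792,932; 13!/3 = 6,227,020,800/3 = 2,075,673,600.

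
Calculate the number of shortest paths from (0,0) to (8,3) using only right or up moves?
165

Explanation: Choose 8 rights from 11 moves: C(11,8) = 165.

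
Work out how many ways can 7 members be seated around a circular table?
720

Circular arrangements: (7-1)! = 720.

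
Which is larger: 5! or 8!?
8!

Explanation: 5!=120, 8!=40,320. 8! > 5!.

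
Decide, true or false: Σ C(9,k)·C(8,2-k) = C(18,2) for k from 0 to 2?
False
Vandermonde's identity gives C(17,2) = 136; RHS C(18,2) = 153.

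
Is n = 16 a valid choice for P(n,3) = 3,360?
Yes

Reasoning: P(16,3) = 16·15·14 = 3,360, which equals 3,360.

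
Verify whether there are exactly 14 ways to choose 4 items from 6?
False

Reasoning: C(6,4) = 15 ≠ 14.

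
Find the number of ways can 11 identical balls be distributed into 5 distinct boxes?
1,365

Reasoning: C(11+5-1, 5-1) = C(15, 4) = 1,365.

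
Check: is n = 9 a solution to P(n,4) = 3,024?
P(9,4) = 9·8·7·6 = 3,024, which equals 3,024.
Final answer: Yes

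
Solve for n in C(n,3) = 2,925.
27

Working:
C(n,3) = n(n−1)(n−2)/3! is increasing in n, and n(n−1)(n−2) = 3!·2,925 = 17,550 ≈ (n−1)^3 gives n ≈ 27.0. Check: C(25,3) = 2,300, C(26,3) = 2,600, C(27,3) = 2,925 ✓. So n = 27.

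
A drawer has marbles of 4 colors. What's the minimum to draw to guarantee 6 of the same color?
21
Worst case: 5 of each = 20. One more: 21.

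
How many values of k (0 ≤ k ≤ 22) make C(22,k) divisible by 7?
15
Checking C(22,k) mod 7 for k = 0..22: divisible at k = 2, 3, 4, 5, 6, 9, 10, 11, 12, 13, 16, 17, 18, 19, 20. That's 15 values.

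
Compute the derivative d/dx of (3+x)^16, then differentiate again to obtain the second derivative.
First derivative: 16(3+x)^{15}. Second derivative: 16·15·(3+x)^{14} = 240(3+x)^{14}.

Answer: 240(3+x)^14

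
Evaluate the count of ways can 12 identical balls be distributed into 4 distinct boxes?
455

Reasoning: C(12+4-1, 4-1) = C(15, 3) = 455.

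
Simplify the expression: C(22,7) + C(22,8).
490,314

Explanation: By Pascal's identity: C(23,8) = 490,314.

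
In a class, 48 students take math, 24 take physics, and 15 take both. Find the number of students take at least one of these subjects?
57
|A∪B| = |A|+|B|-|A∩B| = 48+24-15 = 57.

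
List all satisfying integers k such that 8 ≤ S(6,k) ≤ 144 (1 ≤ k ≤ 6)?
2, 3, 4, 5

Solution: S(6,1)=1; S(6,2)=31; S(6,3)=90; S(6,4)=65; S(6,5)=15; S(6,6)=1. So valid k = 2, 3, 4, 5.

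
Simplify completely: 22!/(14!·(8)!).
This is C(22,14) = 319,770.

Answer: 319,770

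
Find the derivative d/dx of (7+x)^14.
14(7+x)^13

Explanation: Using the power rule: d/dx (7+x)^14 = 14(7+x)^{13}.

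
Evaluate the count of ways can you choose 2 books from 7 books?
C(7,2) = 7! / (2! × (7-2)!)
         = 7! / (2! × 5!)
         = 21

Answer: 21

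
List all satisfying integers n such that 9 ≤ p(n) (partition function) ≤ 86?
6, 7, 8, 9, 10, 11, 12

Solution: Tabulating p(n) via p(n) = p(n−1) + p(n−2) − p(n−5) − p(n−7) + …: p(5)=7; p(6)=11; p(7)=15; p(8)=22; p(9)=30; p(10)=42; p(11)=56; p(12)=77; p(13)=101. So valid n = 6, 7, 8, 9, 10, 11, 12.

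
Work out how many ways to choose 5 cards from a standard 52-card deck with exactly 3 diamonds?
211,926

Reasoning: 13 diamonds and 39 non-diamonds: C(13,3) × C(39,2) = 286 × 741 = 211,926.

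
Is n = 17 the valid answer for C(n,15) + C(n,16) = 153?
Yes

Reasoning: C(17,15) + C(17,16) = 136 + 17 = 153, which equals 153.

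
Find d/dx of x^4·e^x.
(4x^3 + x^4)e^x

Explanation: Product rule: d/dx[x^4]·e^x + x^4·d/dx[e^x] = 4x^{3}e^x + x^4e^x.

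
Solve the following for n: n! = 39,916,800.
11

n! is strictly increasing. 9! = 362,880, 10! = 3,628,800, 11! = 39,916,800 ✓. So n = 11.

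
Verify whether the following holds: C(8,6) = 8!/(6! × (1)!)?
The correct denominator is 6!×2!, giving C(8,6) = 28; the stated RHS is 8!/(6!×1!) = 56 ≠ 28, so the statement does not hold.
Final answer: False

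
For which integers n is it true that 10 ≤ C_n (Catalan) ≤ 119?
C_3=5; C_4=14; C_5=42; C_6=132. So valid n = 4, 5.

Answer: 4, 5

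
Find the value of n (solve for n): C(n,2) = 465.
C(n,2) = n(n−1)/2! is increasing in n, and n(n−1) = 2!·465 = 930 ≈ (n−0.5)^2 gives n ≈ 31.0. Check: C(29,2) = 406, C(30,2) = 435, C(31,2) = 465 ✓. So n = 31.

Answer: 31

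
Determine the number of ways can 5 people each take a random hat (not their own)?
44
Using D(n) = (n-1)[D(n-1) + D(n-2)]:
D(5) = (5-1) × [D(4) + D(3)]
      = 4 × [9 + 2]
      = 4 × 11
      = 44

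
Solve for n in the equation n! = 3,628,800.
10

Explanation: n! is strictly increasing. 8! = 40,320, 9! = 362,880, 10! = 3,628,800 ✓. So n = 10.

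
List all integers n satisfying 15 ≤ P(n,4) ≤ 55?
P(3,4)=0; P(4,4)=24; P(5,4)=120. So valid n = 4.
Final answer: 4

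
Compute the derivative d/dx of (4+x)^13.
13(4+x)^12

Using the power rule: d/dx (4+x)^13 = 13(4+x)^{12}.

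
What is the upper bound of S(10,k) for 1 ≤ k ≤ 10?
Row S(10,k) for k = 1..10 (via S(n,k) = k·S(n−1,k) + S(n−1,k−1)): 1, 511, 9,330, 34,105, 42,525, 22,827, 5,880, 750, 45, 1. The row is unimodal; maximum at k = 5: 42,525.

Answer: 42,525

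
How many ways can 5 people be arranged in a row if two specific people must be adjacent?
Treat pair as unit: (5-1)! arrangements × 2 internal orders = 48.

Answer: 48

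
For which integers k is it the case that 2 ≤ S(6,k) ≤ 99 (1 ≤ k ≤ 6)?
2, 3, 4, 5

S(6,1)=1; S(6,2)=31; S(6,3)=90; S(6,4)=65; S(6,5)=15; S(6,6)=1. So valid k = 2, 3, 4, 5.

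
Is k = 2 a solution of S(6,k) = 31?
S(6,2) = 2·S(5,2) + S(5,1) = 2·15 + 1 = 31, which equals 31.

Answer: Yes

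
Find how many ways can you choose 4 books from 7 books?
35

Solution: C(7,4) = 7! / (4! × (7-4)!)
         = 7! / (4! × 3!)
         = 35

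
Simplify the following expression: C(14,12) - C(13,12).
78

Working:
C(14,12) - C(13,12) = C(13,11) = 78.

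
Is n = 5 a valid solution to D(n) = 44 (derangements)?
Yes

Explanation: D(5) = (5-1)·[D(4) + D(3)] = 4·[9 + 2] = 44, which equals 44.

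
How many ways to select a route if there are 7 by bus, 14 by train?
21

By the addition principle: 7 + 14 = 21.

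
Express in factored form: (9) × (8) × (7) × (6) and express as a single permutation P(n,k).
Product of 4 consecutive descending integers starting at 9: P(9,4) = 9!/5! = 3,024.

Answer: P(9,4) = 9!/(5)!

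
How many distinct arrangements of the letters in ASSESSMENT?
75,600
Word has 10 letters (A=1, S=4, E=2, M=1, N=1, T=1). Arrangements: 10!/Π(k!) = 75,600.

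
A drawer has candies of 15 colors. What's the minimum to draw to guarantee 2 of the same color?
16

Explanation: Worst case: 1 of each = 15. One more: 16.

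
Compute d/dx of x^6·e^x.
(6x^5 + x^6)e^x

Solution: Product rule: d/dx[x^6]·e^x + x^6·d/dx[e^x] = 6x^{5}e^x + x^6e^x.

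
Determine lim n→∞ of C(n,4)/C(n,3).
∞

Reasoning: C(n,4)/C(n,3) = (n-3)/4 → ∞ as n → ∞.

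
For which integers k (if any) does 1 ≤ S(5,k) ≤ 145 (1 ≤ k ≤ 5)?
1, 2, 3, 4, 5

Reasoning: S(5,1)=1; S(5,2)=15; S(5,3)=25; S(5,4)=10; S(5,5)=1. So valid k = 1, 2, 3, 4, 5.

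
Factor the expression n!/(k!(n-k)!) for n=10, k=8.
C(10,8) = 45

Solution: This is the binomial coefficient C(10,8) = 45.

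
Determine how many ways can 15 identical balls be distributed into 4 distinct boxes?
816

Working:
C(15+4-1, 4-1) = C(18, 3) = 816.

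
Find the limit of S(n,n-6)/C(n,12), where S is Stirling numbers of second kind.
The leading term of S(n,n-6) as a polynomial in n is (11)!!·C(n,12), so the ratio → (11)!! = 10395.

Answer: 10395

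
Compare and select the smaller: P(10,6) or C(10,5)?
C(10,5)
P(10,6)=151,200, C(10,5)=252.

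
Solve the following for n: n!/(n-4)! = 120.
5
n!/(n-4)! = n×(n-1)×(n-2)×(n-3), a product of 4 consecutive integers ≈ (n−1.5)^4. 120^(1/4) + 1.5 ≈ 4.8; check n = 5: 5×4×3×2 = 120 ✓. So n = 5.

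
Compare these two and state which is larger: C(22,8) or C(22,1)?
C(22,8)
C(22,8)=319,770, C(22,1)=22.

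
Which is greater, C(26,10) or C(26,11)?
C(26,10)=5,311,735, C(26,11)=7,726,160.
Final answer: C(26,11)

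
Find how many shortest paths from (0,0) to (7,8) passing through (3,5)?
1,960

Explanation: To (3,5): C(8,3)=56. From there: C(7,4)=35. Total: 1,960.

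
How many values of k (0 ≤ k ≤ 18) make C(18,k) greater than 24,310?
5
Row 18 is unimodal and symmetric about k=18/2. C(18,6)=18,564 ≤ 24,310; C(18,7)=31,824 > 24,310; by symmetry C(18,k) > 24,310 for k = 7..11. That's 11 - 7 + 1 = 5 values.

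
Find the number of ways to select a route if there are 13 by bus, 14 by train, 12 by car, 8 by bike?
47

Working:
By the addition principle: 13 + 14 + 12 + 8 = 47.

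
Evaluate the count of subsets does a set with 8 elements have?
Each element can be included or excluded: 2^8 = 256.
Final answer: 256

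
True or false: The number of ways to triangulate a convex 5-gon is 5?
True

Working:
Triangulations of a convex 5-gon are counted by the Catalan number C_3: C_3 = C(6,3)/(3+1) = 20/4 = 5.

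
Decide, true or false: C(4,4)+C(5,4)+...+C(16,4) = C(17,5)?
True

Explanation: Hockey stick identity gives Σ = C(17,5) = 6,188; RHS C(17,5) = 6,188.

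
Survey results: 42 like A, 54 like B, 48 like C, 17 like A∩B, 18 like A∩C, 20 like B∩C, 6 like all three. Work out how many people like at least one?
95

Working:
|A∪B∪C| = 42+54+48-17-18-20+6 = 95.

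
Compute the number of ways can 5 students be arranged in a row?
120

Explanation: Arrangements of 5 distinct objects: 5! = 120.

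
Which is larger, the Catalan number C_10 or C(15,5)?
C_10 = C(20,10)/(10+1) = 184,756/11 = 16,796; C(15,5) = 3,003.

Answer: C_10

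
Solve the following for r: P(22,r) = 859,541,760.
7
P(22,r) = 22·21·…·(22−r+1), a product of r factors. Multiplying down from 22: 22 = 22; 22·21 = 462; 22·21·20 = 9,240; 22·21·20·19 = 175,560; 22·21·20·19·18 = 3,160,080; 22·21·20·19·18·17 = 53,721,360; 22·21·20·19·18·17·16 = 859,541,760 ✓ (7 factors). So r = 7.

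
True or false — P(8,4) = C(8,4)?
False

Working:
P(8,4) = 1,680 but C(8,4) = 70; they differ by a factor of 4! = 24, so the statement does not hold.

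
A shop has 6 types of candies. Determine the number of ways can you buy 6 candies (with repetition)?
Stars and bars: C(6+6-1, 6) = C(11, 6) = 462.

Answer: 462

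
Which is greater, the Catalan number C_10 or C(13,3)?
C_10

Working:
C_10 = C(20,10)/(10+1) = 184,756/11 = 16,796; C(13,3) = 286.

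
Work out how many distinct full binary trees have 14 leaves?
Using the Catalan number formula: C_n = C(2n, n) / (n+1)
C_13 = C(26, 13) / (13+1)
     = 10400600 / 14
     = 742,900
Final answer: 742,900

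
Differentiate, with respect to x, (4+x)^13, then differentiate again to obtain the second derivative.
156(4+x)^11

Explanation: First derivative: 13(4+x)^{12}. Second derivative: 13·12·(4+x)^{11} = 156(4+x)^{11}.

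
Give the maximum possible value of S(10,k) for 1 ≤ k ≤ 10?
42,525

Reasoning: Row S(10,k) for k = 1..10 (via S(n,k) = k·S(n−1,k) + S(n−1,k−1)): 1, 511, 9,330, 34,105, 42,525, 22,827, 5,880, 750, 45, 1. The row is unimodal; maximum at k = 5: 42,525.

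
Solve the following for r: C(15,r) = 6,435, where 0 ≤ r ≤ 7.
7

Solution: C(15,r) is increasing for 0 ≤ r ≤ 7. Stepping up (C(15,r+1) = C(15,r)·(15−r)/(r+1)): C(15,1) = 15, C(15,2) = 105, C(15,3) = 455, C(15,4) = 1,365, C(15,5) = 3,003, C(15,6) = 5,005, C(15,7) = 6,435 ✓. So r = 7.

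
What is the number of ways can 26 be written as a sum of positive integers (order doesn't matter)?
2,436

Solution: Pentagonal recurrence p(n) = p(n−1) + p(n−2) − p(n−5) − p(n−7) + …: p(26) = p(25) + p(24) − p(21) − p(19) + p(14) + p(11) − p(4) − p(0) = 1,958 + 1,575 − 792 − 490 + 135 + 56 − 5 − 1 = 2,436.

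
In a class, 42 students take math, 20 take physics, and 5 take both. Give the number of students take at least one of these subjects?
57

Working:
|A∪B| = |A|+|B|-|A∩B| = 42+20-5 = 57.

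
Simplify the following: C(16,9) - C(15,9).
6,435

C(16,9) - C(15,9) = C(15,8) = 6,435.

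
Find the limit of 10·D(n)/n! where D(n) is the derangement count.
10/e

D(n)/n! → 1/e, so 10·D(n)/n! → 10/e.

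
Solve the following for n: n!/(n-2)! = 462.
22

n!/(n-2)! = n×(n-1), a product of 2 consecutive integers ≈ (n−0.5)^2. 462^(1/2) + 0.5 ≈ 22.0; check n = 22: 22×21 = 462 ✓. So n = 22.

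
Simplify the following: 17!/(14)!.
4,080
This equals 17×16×15 = 4,080.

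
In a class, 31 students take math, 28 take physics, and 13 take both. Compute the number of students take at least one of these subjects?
46

Working:
|A∪B| = |A|+|B|-|A∩B| = 31+28-13 = 46.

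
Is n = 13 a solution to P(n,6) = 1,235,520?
Yes

P(13,6) = 13·12·11·10·9·8 = 1,235,520, which equals 1,235,520.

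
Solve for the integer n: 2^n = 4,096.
4,096 = 1,024 × 4 = 2^10 × 2^2 = 2^12, so n = 12.
Final answer: 12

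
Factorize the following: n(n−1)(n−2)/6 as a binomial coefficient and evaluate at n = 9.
C(n,3); C(9,3) = 84

Working:
n(n−1)(n−2)/6 = n!/(3!(n−3)!) = C(n,3). At n = 9: C(9,3) = 84.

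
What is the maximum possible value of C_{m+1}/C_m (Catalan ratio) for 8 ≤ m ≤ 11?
46/13

Solution: C_{m+1}/C_m = 2(2m+1)/(m+2), which increases with m. Maximum at m = 11: 2·23/13 = 46/13.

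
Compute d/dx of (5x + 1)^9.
45(5x + 1)^8
Chain rule: 9(5x+1)^{8} × 5 = 45(5x+1)^{8}.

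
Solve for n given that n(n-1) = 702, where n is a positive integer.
27

Working:
n² − n − 702 = 0, so n = (1 ± √(1 + 4·702))/2 = (1 ± √2,809)/2 = (1 ± 53)/2, i.e. n = 27 or n = -26. Taking the positive root, n = 27 (check: 27×26 = 702).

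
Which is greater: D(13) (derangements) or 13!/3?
D(13)
D(13) = (13-1)·[D(12) + D(11)] = 12·[176,214,841 + 14,684,570] = 2,290,792,932; 13!/3 = 6,227,020,800/3 = 2,075,673,600.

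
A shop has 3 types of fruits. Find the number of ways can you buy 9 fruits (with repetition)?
Stars and bars: C(9+3-1, 9) = C(11, 9) = 55.

Answer: 55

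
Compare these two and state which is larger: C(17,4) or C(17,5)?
C(17,5)
C(17,4)=2,380, C(17,5)=6,188.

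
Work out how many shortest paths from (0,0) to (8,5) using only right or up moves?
1,287

Explanation: Choose 8 rights from 13 moves: C(13,8) = 1,287.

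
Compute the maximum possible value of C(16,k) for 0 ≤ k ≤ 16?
Maximum at k = 8: C(16,8) = 12,870.
Final answer: 12,870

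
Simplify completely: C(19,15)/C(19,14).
C(n,k+1)/C(n,k) = (n−k)/(k+1). Here (19−14)/(14+1) = 5/15 = 1/3.

Answer: 1/3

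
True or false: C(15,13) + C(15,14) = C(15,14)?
False

Explanation: Pascal's identity gives C(16,14) = 120, whereas C(15,14) = 15.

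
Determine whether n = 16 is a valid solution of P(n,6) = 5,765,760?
P(16,6) = 16·15·14·13·12·11 = 5,765,760, which equals 5,765,760.

Answer: Yes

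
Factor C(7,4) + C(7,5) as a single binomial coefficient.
C(8,5)

Explanation: By Pascal's identity: C(7,4) + C(7,5) = C(8,5) = 56.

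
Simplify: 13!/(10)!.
1,716

Explanation: This equals 13×12×11 = 1,716.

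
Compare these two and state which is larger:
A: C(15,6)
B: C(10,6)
A=C(15,6)=5,005, B=C(10,6)=210.
Final answer: A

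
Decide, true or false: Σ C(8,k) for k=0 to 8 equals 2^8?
True

Working:
Binomial theorem: Σ C(8,k) = (1+1)^8 = 2^8 = 256; RHS 2^8 = 256.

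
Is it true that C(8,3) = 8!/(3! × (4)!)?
False

Explanation: The correct denominator is 3!×5!, giving C(8,3) = 56; the stated RHS is 8!/(3!×4!) = 280 ≠ 56, so the statement does not hold.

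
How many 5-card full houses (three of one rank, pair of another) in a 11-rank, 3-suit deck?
330

Solution: Triple rank: 11. Triple suits: C(3,3)=1. Pair rank: 10. Pair suits: C(3,2)=3. Total: 330.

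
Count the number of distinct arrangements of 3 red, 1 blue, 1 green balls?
20

Explanation: Multinomial: 5!/(3! × 1! × 1!) = 20.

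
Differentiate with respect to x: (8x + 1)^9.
Chain rule: 9(8x+1)^{8} × 8 = 72(8x+1)^{8}.
Final answer: 72(8x + 1)^8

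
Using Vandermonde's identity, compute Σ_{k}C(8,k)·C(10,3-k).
816

Solution: = C(8+10,3) = C(18,3) = 816.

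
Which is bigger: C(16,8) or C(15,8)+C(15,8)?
Equal

Working:
C(16,8)=12,870; C(15,8)+C(15,8)=6,435+6,435=12,870.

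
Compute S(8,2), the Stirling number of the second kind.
127

Working:
Using the Stirling recurrence: S(n,k) = k·S(n-1,k) + S(n-1,k-1)
S(8,2) = 2·S(7,2) + S(7,1)
         = 2·63 + 1
         = 126 + 1
         = 127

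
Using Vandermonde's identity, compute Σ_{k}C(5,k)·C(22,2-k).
351

Explanation: = C(5+22,2) = C(27,2) = 351.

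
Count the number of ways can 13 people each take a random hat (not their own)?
2,290,792,932

Working:
Using D(n) = (n-1)[D(n-1) + D(n-2)]:
D(13) = (13-1) × [D(12) + D(11)]
      = 12 × [176214841 + 14684570]
      = 12 × 190899411
      = 2,290,792,932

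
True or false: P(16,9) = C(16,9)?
False

Solution: P(16,9) = 4,151,347,200 and C(16,9) = 11,440; P(n,r) = r! × C(n,r) so P > C whenever r ≥ 2.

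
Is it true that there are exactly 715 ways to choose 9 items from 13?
C(13,9) = 715.

Answer: True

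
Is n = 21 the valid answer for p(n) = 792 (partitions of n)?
Yes

Working:
Pentagonal recurrence p(n) = p(n−1) + p(n−2) − p(n−5) − p(n−7) + …: p(21) = p(20) + p(19) − p(16) − p(14) + p(9) + p(6) = 627 + 490 − 231 − 135 + 30 + 11 = 792, which equals 792.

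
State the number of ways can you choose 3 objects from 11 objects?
C(11,3) = 11! / (3! × (11-3)!)
         = 11! / (3! × 8!)
         = 165
Final answer: 165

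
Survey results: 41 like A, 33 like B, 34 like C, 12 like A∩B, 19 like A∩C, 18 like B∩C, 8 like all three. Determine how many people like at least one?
67

|A∪B∪C| = 41+33+34-12-19-18+8 = 67.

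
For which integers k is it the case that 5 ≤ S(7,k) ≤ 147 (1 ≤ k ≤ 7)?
2, 5, 6

S(7,1)=1; S(7,2)=63; S(7,3)=301; S(7,4)=350; S(7,5)=140; S(7,6)=21; S(7,7)=1. So valid k = 2, 5, 6.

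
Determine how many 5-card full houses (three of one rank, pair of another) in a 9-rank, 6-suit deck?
21,600

Reasoning: Triple rank: 9. Triple suits: C(6,3)=20. Pair rank: 8. Pair suits: C(6,2)=15. Total: 21,600.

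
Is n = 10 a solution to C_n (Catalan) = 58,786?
C_10 = C(20,10)/(10+1) = 184,756/11 = 16,796, which does not equal 58,786.

Answer: No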